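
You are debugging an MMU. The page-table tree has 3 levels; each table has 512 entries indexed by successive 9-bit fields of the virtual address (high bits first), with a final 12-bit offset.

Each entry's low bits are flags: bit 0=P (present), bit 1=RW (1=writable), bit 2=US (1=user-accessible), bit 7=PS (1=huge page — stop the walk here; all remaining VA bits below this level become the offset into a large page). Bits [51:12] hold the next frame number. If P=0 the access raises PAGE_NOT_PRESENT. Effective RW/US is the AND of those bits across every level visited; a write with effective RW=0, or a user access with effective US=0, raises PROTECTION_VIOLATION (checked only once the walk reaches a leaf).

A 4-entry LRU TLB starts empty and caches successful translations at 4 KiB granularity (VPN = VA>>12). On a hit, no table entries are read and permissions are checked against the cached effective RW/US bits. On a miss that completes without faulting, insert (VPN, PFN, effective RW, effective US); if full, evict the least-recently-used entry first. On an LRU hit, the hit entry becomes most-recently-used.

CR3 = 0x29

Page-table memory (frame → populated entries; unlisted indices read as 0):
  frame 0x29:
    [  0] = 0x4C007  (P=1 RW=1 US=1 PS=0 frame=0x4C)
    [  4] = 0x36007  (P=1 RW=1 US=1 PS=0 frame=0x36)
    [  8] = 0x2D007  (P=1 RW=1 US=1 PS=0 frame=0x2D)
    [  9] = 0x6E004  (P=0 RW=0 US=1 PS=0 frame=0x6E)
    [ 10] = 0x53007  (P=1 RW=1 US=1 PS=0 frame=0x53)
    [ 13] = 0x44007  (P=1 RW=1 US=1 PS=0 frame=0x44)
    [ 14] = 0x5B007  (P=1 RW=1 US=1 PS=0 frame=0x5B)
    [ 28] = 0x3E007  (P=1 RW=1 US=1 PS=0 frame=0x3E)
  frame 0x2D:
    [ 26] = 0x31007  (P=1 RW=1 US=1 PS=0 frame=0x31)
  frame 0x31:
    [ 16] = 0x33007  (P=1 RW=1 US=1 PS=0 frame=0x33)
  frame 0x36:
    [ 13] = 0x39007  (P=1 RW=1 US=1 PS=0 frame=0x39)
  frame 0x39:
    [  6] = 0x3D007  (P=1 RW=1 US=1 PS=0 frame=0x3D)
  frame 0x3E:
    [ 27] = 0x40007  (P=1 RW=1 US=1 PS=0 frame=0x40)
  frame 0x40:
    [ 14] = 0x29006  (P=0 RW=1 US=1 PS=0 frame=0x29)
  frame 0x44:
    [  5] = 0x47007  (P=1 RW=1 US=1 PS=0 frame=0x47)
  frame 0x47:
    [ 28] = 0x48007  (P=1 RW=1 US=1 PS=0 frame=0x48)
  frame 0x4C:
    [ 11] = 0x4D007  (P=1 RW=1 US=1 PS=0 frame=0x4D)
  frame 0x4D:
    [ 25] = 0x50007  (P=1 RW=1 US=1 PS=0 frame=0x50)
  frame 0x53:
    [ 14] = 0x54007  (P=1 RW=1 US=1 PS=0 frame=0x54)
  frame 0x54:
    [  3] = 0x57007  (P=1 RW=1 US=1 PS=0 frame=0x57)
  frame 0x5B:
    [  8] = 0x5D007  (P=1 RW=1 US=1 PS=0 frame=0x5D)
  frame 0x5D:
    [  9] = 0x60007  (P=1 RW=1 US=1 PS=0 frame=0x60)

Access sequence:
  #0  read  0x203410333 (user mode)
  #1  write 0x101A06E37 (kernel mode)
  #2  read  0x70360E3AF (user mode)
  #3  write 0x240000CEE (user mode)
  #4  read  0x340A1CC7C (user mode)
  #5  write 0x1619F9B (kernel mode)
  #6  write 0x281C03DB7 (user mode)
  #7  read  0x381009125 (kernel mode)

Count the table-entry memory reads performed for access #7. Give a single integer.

Trace:
#0 VA=0x203410333 (r,user):
  L0: frame=0x29 idx=8 entry=0x2D007 [P=1 RW=1 US=1 PS=0]
  L1: frame=0x2D idx=26 entry=0x31007 [P=1 RW=1 US=1 PS=0]
  L2: frame=0x31 idx=16 entry=0x33007 [P=1 RW=1 US=1 PS=0]
  → PA=0x33333  (3 entries read)
#1 VA=0x101A06E37 (w,kernel):
  L0: frame=0x29 idx=4 entry=0x36007 [P=1 RW=1 US=1 PS=0]
  L1: frame=0x36 idx=13 entry=0x39007 [P=1 RW=1 US=1 PS=0]
  L2: frame=0x39 idx=6 entry=0x3D007 [P=1 RW=1 US=1 PS=0]
  → PA=0x3DE37  (3 entries read)
#2 VA=0x70360E3AF (r,user):
  L0: frame=0x29 idx=28 entry=0x3E007 [P=1 RW=1 US=1 PS=0]
  L1: frame=0x3E idx=27 entry=0x40007 [P=1 RW=1 US=1 PS=0]
  L2: frame=0x40 idx=14 entry=0x29006 [P=0 RW=1 US=1 PS=0]
  ✗ PAGE_NOT_PRESENT  [3 reads]
#3 VA=0x240000CEE (w,user):
  L0: frame=0x29 idx=9 entry=0x6E004 [P=0 RW=0 US=1 PS=0]
  ✗ PAGE_NOT_PRESENT  [1 reads]
#4 VA=0x340A1CC7C (r,user):
  L0: frame=0x29 idx=13 entry=0x44007 [P=1 RW=1 US=1 PS=0]
  L1: frame=0x44 idx=5 entry=0x47007 [P=1 RW=1 US=1 PS=0]
  L2: frame=0x47 idx=28 entry=0x48007 [P=1 RW=1 US=1 PS=0]
  → PA=0x48C7C  (3 entries read)
#5 VA=0x1619F9B (w,kernel):
  L0: frame=0x29 idx=0 entry=0x4C007 [P=1 RW=1 US=1 PS=0]
  L1: frame=0x4C idx=11 entry=0x4D007 [P=1 RW=1 US=1 PS=0]
  L2: frame=0x4D idx=25 entry=0x50007 [P=1 RW=1 US=1 PS=0]
  → PA=0x50F9B  (3 entries read)
#6 VA=0x281C03DB7 (w,user):
  L0: frame=0x29 idx=10 entry=0x53007 [P=1 RW=1 US=1 PS=0]
  L1: frame=0x53 idx=14 entry=0x54007 [P=1 RW=1 US=1 PS=0]
  L2: frame=0x54 idx=3 entry=0x57007 [P=1 RW=1 US=1 PS=0]
  → PA=0x57DB7  (3 entries read)
#7 VA=0x381009125 (r,kernel):
  L0: frame=0x29 idx=14 entry=0x5B007 [P=1 RW=1 US=1 PS=0]
  L1: frame=0x5B idx=8 entry=0x5D007 [P=1 RW=1 US=1 PS=0]
  L2: frame=0x5D idx=9 entry=0x60007 [P=1 RW=1 US=1 PS=0]
  → PA=0x60125  (3 entries read)

Entries read for #7: 3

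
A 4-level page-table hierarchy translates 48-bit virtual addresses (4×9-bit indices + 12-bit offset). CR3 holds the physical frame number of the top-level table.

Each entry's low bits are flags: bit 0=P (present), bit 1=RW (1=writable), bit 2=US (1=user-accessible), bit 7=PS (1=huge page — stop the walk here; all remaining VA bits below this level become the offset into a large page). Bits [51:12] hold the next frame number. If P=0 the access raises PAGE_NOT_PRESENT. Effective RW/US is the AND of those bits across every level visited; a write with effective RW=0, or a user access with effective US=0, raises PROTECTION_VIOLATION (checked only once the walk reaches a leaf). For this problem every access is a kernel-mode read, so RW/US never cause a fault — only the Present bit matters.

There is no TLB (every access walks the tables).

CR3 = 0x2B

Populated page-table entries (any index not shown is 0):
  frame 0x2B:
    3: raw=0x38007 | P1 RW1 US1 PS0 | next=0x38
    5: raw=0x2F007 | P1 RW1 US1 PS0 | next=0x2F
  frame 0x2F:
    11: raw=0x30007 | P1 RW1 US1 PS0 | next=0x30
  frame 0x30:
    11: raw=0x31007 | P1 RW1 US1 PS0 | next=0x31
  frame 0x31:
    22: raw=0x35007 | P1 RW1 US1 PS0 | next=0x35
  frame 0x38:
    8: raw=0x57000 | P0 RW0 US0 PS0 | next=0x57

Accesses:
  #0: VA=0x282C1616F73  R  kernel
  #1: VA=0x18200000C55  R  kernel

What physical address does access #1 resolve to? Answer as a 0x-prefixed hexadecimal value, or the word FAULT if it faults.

Walk each access:
#0 VA=0x282C1616F73 (r,kernel):
  L0: frame=0x2B idx=5 entry=0x2F007 [P=1 RW=1 US=1 PS=0]
  L1: frame=0x2F idx=11 entry=0x30007 [P=1 RW=1 US=1 PS=0]
  L2: frame=0x30 idx=11 entry=0x31007 [P=1 RW=1 US=1 PS=0]
  L3: frame=0x31 idx=22 entry=0x35007 [P=1 RW=1 US=1 PS=0]
  ⇒ phys 0x35F73  [4 reads]
#1 VA=0x18200000C55 (r,kernel):
  L0: frame=0x2B idx=3 entry=0x38007 [P=1 RW=1 US=1 PS=0]
  L1: frame=0x38 idx=8 entry=0x57000 [P=0 RW=0 US=0 PS=0]
  → PAGE_NOT_PRESENT  (2 entries read)

Access #1 PA: FAULT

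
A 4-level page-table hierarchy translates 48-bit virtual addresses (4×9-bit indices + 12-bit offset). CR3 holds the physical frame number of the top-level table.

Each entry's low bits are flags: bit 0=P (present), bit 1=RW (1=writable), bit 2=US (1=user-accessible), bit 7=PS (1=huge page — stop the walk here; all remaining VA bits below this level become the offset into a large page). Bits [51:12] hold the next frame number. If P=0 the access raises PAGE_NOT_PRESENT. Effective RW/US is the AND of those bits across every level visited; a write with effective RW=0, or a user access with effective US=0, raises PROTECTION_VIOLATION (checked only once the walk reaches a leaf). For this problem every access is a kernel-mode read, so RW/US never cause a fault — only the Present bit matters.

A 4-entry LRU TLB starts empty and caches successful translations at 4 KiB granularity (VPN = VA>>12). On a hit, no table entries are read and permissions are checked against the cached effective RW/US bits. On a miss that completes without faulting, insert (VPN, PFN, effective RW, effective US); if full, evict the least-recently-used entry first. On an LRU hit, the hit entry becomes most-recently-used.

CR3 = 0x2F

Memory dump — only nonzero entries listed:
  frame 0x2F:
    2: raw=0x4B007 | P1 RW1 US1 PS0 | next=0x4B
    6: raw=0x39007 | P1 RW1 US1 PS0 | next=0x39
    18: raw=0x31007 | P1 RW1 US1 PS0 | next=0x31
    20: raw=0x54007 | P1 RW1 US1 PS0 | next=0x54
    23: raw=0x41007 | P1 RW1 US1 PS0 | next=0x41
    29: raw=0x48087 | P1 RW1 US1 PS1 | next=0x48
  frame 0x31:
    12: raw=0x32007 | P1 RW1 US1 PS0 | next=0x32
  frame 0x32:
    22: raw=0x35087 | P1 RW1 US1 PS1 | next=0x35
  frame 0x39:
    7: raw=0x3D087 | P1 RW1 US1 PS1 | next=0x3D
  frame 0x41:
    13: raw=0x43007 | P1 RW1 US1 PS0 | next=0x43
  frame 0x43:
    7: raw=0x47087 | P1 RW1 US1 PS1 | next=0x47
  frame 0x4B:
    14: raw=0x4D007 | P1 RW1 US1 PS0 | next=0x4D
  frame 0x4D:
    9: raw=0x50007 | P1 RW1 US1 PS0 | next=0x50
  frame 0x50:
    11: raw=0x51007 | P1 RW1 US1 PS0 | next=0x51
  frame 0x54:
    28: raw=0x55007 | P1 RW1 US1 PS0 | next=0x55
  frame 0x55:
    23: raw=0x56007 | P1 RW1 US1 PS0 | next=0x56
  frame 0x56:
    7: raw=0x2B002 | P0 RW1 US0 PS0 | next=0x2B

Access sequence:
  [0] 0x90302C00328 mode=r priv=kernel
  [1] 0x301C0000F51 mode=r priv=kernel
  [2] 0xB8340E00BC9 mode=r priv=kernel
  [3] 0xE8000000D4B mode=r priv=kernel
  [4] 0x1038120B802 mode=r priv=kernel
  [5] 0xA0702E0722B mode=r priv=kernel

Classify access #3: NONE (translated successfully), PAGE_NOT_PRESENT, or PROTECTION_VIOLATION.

Per-access translation:
#0 VA=0x90302C00328 (r,kernel):
  lvl0: tbl 0x2F, slot 18 ⇒ 0x31007 (P1/RW1/US1/PS0)
  lvl1: tbl 0x31, slot 12 ⇒ 0x32007 (P1/RW1/US1/PS0)
  lvl2: tbl 0x32, slot 22 ⇒ 0x35087 (P1/RW1/US1/PS1)
  ⇒ phys 0x35328 (huge @L2)  [3 reads]
#1 VA=0x301C0000F51 (r,kernel):
  lvl0: tbl 0x2F, slot 6 ⇒ 0x39007 (P1/RW1/US1/PS0)
  lvl1: tbl 0x39, slot 7 ⇒ 0x3D087 (P1/RW1/US1/PS1)
  ⇒ phys 0x3DF51 (huge @L1)  [2 reads]
#2 VA=0xB8340E00BC9 (r,kernel):
  lvl0: tbl 0x2F, slot 23 ⇒ 0x41007 (P1/RW1/US1/PS0)
  lvl1: tbl 0x41, slot 13 ⇒ 0x43007 (P1/RW1/US1/PS0)
  lvl2: tbl 0x43, slot 7 ⇒ 0x47087 (P1/RW1/US1/PS1)
  ⇒ phys 0x47BC9 (huge @L2)  [3 reads]
#3 VA=0xE8000000D4B (r,kernel):
  lvl0: tbl 0x2F, slot 29 ⇒ 0x48087 (P1/RW1/US1/PS1)
  ⇒ phys 0x48D4B (huge @L0)  [1 reads]
#4 VA=0x1038120B802 (r,kernel):
  lvl0: tbl 0x2F, slot 2 ⇒ 0x4B007 (P1/RW1/US1/PS0)
  lvl1: tbl 0x4B, slot 14 ⇒ 0x4D007 (P1/RW1/US1/PS0)
  lvl2: tbl 0x4D, slot 9 ⇒ 0x50007 (P1/RW1/US1/PS0)
  lvl3: tbl 0x50, slot 11 ⇒ 0x51007 (P1/RW1/US1/PS0)
  ⇒ phys 0x51802  [4 reads]
#5 VA=0xA0702E0722B (r,kernel):
  lvl0: tbl 0x2F, slot 20 ⇒ 0x54007 (P1/RW1/US1/PS0)
  lvl1: tbl 0x54, slot 28 ⇒ 0x55007 (P1/RW1/US1/PS0)
  lvl2: tbl 0x55, slot 23 ⇒ 0x56007 (P1/RW1/US1/PS0)
  lvl3: tbl 0x56, slot 7 ⇒ 0x2B002 (P0/RW1/US0/PS0)
  ✗ PAGE_NOT_PRESENT  [4 reads]

Access #3 fault: NONE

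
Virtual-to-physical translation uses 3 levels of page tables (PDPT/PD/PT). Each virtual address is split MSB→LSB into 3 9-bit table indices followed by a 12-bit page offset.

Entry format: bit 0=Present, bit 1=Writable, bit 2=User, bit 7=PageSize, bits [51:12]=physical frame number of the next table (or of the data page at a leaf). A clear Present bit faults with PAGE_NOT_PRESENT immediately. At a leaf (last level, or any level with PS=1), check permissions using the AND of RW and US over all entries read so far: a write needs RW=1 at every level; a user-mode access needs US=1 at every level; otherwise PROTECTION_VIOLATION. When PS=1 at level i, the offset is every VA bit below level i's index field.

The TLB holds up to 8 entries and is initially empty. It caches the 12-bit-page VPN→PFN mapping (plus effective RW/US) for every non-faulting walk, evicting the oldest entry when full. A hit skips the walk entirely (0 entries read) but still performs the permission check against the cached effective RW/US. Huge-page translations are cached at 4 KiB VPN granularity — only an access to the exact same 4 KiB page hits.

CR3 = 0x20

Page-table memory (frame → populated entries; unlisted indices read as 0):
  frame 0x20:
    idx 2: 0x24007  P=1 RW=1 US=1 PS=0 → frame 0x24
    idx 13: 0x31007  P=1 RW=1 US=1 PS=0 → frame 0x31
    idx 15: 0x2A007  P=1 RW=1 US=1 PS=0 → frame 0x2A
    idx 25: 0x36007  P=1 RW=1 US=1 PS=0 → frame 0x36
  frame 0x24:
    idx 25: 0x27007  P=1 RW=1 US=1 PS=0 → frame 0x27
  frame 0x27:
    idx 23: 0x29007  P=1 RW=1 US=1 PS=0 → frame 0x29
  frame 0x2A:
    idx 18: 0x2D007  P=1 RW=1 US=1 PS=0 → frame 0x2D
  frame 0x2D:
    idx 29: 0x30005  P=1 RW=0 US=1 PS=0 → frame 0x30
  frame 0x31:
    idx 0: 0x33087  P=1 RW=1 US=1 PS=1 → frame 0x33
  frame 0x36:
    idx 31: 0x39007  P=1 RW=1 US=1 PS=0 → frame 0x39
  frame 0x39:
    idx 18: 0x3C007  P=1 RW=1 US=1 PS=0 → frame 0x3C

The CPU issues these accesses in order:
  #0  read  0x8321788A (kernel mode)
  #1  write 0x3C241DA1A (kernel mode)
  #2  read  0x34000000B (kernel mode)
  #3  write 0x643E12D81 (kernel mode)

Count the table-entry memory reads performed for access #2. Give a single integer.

Per-access translation:
#0 VA=0x8321788A (r,kernel):
  L0: frame=0x20 idx=2 entry=0x24007 [P=1 RW=1 US=1 PS=0]
  L1: frame=0x24 idx=25 entry=0x27007 [P=1 RW=1 US=1 PS=0]
  L2: frame=0x27 idx=23 entry=0x29007 [P=1 RW=1 US=1 PS=0]
  → PA=0x2988A  (3 entries read)
#1 VA=0x3C241DA1A (w,kernel):
  L0: frame=0x20 idx=15 entry=0x2A007 [P=1 RW=1 US=1 PS=0]
  L1: frame=0x2A idx=18 entry=0x2D007 [P=1 RW=1 US=1 PS=0]
  L2: frame=0x2D idx=29 entry=0x30005 [P=1 RW=0 US=1 PS=0]
  → PROTECTION_VIOLATION  (3 entries read)
#2 VA=0x34000000B (r,kernel):
  L0: frame=0x20 idx=13 entry=0x31007 [P=1 RW=1 US=1 PS=0]
  L1: frame=0x31 idx=0 entry=0x33087 [P=1 RW=1 US=1 PS=1]
  → PA=0x3300B (huge @L1)  (2 entries read)
#3 VA=0x643E12D81 (w,kernel):
  L0: frame=0x20 idx=25 entry=0x36007 [P=1 RW=1 US=1 PS=0]
  L1: frame=0x36 idx=31 entry=0x39007 [P=1 RW=1 US=1 PS=0]
  L2: frame=0x39 idx=18 entry=0x3C007 [P=1 RW=1 US=1 PS=0]
  → PA=0x3CD81  (3 entries read)

Entries read for #2: 2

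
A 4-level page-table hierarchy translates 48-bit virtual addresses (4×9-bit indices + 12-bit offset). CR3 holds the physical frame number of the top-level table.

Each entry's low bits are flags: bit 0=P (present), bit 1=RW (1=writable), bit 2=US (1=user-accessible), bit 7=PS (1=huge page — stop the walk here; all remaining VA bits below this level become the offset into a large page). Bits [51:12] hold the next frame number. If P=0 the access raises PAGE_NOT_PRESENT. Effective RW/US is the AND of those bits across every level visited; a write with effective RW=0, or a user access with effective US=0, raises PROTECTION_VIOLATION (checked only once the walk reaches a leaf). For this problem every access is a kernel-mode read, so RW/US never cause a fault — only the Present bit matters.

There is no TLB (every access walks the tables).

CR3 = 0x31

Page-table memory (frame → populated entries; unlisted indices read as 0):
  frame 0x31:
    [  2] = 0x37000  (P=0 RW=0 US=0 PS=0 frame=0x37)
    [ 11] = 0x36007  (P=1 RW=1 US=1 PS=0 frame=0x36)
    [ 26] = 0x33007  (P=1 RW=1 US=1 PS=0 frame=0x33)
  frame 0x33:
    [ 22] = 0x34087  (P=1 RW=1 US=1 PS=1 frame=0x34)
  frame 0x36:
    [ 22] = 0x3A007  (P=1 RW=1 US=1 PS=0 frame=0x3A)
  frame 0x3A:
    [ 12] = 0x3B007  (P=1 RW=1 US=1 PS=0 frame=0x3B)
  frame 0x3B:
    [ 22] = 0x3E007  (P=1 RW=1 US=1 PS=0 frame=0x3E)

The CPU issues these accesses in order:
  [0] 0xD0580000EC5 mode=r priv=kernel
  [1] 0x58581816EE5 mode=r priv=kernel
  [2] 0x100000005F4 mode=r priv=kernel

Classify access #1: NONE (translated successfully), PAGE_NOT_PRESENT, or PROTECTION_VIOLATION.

Walk each access:
#0 VA=0xD0580000EC5 (r,kernel):
  lvl0: tbl 0x31, slot 26 ⇒ 0x33007 (P1/RW1/US1/PS0)
  lvl1: tbl 0x33, slot 22 ⇒ 0x34087 (P1/RW1/US1/PS1)
  ⇒ phys 0x34EC5 (huge @L1)  [2 reads]
#1 VA=0x58581816EE5 (r,kernel):
  lvl0: tbl 0x31, slot 11 ⇒ 0x36007 (P1/RW1/US1/PS0)
  lvl1: tbl 0x36, slot 22 ⇒ 0x3A007 (P1/RW1/US1/PS0)
  lvl2: tbl 0x3A, slot 12 ⇒ 0x3B007 (P1/RW1/US1/PS0)
  lvl3: tbl 0x3B, slot 22 ⇒ 0x3E007 (P1/RW1/US1/PS0)
  ⇒ phys 0x3EEE5  [4 reads]
#2 VA=0x100000005F4 (r,kernel):
  lvl0: tbl 0x31, slot 2 ⇒ 0x37000 (P0/RW0/US0/PS0)
  ✗ PAGE_NOT_PRESENT  [1 reads]

Access #1 fault: NONE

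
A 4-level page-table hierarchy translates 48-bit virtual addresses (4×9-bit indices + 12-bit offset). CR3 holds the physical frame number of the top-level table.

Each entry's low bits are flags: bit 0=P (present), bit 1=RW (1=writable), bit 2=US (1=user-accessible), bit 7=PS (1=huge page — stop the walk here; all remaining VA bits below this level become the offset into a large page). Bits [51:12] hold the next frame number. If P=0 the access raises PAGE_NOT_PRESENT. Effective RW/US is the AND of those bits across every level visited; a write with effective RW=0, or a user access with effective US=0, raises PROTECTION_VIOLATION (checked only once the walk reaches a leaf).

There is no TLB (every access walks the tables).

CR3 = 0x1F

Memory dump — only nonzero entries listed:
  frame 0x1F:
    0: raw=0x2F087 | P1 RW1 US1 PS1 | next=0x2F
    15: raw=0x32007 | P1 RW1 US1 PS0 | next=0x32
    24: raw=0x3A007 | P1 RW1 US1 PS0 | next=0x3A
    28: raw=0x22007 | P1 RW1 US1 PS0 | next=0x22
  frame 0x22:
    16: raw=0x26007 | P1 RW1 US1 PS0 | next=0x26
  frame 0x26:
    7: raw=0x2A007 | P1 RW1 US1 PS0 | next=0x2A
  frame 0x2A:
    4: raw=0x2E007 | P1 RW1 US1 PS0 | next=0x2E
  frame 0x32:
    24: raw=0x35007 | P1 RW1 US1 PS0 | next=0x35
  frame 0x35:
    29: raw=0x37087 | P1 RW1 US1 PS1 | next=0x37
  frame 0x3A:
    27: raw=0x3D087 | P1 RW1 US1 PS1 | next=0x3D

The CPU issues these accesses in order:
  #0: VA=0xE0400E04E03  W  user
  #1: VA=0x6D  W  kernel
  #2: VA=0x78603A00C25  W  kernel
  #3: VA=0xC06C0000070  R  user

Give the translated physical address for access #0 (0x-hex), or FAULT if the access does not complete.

Per-access translation:
#0 VA=0xE0400E04E03 (w,user):
  L0: frame=0x1F idx=28 entry=0x22007 [P=1 RW=1 US=1 PS=0]
  L1: frame=0x22 idx=16 entry=0x26007 [P=1 RW=1 US=1 PS=0]
  L2: frame=0x26 idx=7 entry=0x2A007 [P=1 RW=1 US=1 PS=0]
  L3: frame=0x2A idx=4 entry=0x2E007 [P=1 RW=1 US=1 PS=0]
  ✓ 0x2EE03  — 4 lookups
#1 VA=0x6D (w,kernel):
  L0: frame=0x1F idx=0 entry=0x2F087 [P=1 RW=1 US=1 PS=1]
  ✓ 0x2F06D (huge @L0)  — 1 lookups
#2 VA=0x78603A00C25 (w,kernel):
  L0: frame=0x1F idx=15 entry=0x32007 [P=1 RW=1 US=1 PS=0]
  L1: frame=0x32 idx=24 entry=0x35007 [P=1 RW=1 US=1 PS=0]
  L2: frame=0x35 idx=29 entry=0x37087 [P=1 RW=1 US=1 PS=1]
  ✓ 0x37C25 (huge @L2)  — 3 lookups
#3 VA=0xC06C0000070 (r,user):
  L0: frame=0x1F idx=24 entry=0x3A007 [P=1 RW=1 US=1 PS=0]
  L1: frame=0x3A idx=27 entry=0x3D087 [P=1 RW=1 US=1 PS=1]
  ✓ 0x3D070 (huge @L1)  — 2 lookups

Access #0 PA: 0x2EE03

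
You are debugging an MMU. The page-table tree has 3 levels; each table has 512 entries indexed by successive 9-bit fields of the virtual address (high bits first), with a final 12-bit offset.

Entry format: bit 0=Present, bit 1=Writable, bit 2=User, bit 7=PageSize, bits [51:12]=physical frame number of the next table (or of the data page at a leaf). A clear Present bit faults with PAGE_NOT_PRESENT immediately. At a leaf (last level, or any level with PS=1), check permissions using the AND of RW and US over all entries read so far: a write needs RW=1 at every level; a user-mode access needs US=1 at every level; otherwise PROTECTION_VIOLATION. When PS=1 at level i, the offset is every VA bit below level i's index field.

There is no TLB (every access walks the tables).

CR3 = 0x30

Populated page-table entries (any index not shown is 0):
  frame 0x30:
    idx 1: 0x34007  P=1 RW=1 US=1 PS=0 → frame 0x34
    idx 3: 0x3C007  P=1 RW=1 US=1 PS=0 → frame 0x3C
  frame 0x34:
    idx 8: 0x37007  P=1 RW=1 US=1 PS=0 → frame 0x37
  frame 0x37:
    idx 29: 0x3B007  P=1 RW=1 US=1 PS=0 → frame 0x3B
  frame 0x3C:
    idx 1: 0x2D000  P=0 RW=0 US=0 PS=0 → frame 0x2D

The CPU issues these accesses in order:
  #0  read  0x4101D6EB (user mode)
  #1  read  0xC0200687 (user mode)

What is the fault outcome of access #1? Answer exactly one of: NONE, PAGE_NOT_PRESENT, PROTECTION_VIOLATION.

Trace:
#0 VA=0x4101D6EB (r,user):
  L0: frame=0x30 idx=1 entry=0x34007 [P=1 RW=1 US=1 PS=0]
  L1: frame=0x34 idx=8 entry=0x37007 [P=1 RW=1 US=1 PS=0]
  L2: frame=0x37 idx=29 entry=0x3B007 [P=1 RW=1 US=1 PS=0]
  ⇒ phys 0x3B6EB  [3 reads]
#1 VA=0xC0200687 (r,user):
  L0: frame=0x30 idx=3 entry=0x3C007 [P=1 RW=1 US=1 PS=0]
  L1: frame=0x3C idx=1 entry=0x2D000 [P=0 RW=0 US=0 PS=0]
  ⇒ fault: PAGE_NOT_PRESENT  — 2 lookups

Access #1 fault: PAGE_NOT_PRESENT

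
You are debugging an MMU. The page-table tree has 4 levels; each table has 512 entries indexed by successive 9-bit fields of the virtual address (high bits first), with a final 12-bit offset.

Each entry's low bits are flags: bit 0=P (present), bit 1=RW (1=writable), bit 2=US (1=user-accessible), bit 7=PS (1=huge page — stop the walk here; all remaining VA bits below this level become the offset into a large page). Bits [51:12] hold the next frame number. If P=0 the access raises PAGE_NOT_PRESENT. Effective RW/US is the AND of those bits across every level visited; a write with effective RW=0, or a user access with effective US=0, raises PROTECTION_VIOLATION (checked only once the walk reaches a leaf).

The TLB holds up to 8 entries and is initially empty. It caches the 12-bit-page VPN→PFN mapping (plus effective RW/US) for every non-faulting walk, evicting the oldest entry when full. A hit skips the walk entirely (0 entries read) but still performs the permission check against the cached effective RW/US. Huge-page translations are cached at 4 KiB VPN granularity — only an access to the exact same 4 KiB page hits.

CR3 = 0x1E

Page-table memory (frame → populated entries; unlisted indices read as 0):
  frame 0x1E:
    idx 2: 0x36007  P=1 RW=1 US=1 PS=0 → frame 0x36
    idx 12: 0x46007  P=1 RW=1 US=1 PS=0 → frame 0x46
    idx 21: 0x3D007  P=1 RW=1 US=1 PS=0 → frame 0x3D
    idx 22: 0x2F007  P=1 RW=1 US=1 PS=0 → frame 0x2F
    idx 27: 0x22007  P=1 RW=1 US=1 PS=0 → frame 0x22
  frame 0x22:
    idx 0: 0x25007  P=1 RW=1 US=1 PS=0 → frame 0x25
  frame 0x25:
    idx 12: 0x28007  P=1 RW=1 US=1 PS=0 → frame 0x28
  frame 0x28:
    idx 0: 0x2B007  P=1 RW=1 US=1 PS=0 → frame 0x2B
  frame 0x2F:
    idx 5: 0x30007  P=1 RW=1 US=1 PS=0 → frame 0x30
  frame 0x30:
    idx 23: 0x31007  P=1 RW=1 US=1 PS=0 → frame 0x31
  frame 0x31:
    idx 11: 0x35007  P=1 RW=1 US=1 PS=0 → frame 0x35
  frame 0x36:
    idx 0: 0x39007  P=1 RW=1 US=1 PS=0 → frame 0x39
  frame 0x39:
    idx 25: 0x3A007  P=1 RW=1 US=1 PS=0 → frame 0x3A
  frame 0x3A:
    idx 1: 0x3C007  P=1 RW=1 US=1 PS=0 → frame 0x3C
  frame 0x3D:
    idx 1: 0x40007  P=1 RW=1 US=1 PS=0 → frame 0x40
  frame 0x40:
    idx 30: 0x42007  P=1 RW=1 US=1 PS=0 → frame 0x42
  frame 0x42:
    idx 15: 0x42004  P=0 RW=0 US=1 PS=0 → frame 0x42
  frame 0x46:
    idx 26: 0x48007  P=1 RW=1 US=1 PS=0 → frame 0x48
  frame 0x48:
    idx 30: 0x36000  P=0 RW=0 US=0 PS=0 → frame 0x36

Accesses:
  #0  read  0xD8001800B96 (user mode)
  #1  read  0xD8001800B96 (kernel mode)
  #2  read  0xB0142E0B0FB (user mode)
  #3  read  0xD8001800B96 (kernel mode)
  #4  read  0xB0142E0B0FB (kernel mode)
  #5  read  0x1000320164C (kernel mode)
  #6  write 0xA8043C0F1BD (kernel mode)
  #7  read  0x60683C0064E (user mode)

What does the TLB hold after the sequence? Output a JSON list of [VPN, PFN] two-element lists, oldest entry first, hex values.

Walk each access:
#0 VA=0xD8001800B96 (r,user):
  lvl0: tbl 0x1E, slot 27 ⇒ 0x22007 (P1/RW1/US1/PS0)
  lvl1: tbl 0x22, slot 0 ⇒ 0x25007 (P1/RW1/US1/PS0)
  lvl2: tbl 0x25, slot 12 ⇒ 0x28007 (P1/RW1/US1/PS0)
  lvl3: tbl 0x28, slot 0 ⇒ 0x2B007 (P1/RW1/US1/PS0)
  ⇒ phys 0x2BB96  [4 reads]
#1 VA=0xD8001800B96 (r,kernel):
  TLB hit vpn=0xD8001800 → PA=0x2BB96
#2 VA=0xB0142E0B0FB (r,user):
  lvl0: tbl 0x1E, slot 22 ⇒ 0x2F007 (P1/RW1/US1/PS0)
  lvl1: tbl 0x2F, slot 5 ⇒ 0x30007 (P1/RW1/US1/PS0)
  lvl2: tbl 0x30, slot 23 ⇒ 0x31007 (P1/RW1/US1/PS0)
  lvl3: tbl 0x31, slot 11 ⇒ 0x35007 (P1/RW1/US1/PS0)
  ⇒ phys 0x350FB  [4 reads]
#3 VA=0xD8001800B96 (r,kernel):
  TLB hit vpn=0xD8001800 → PA=0x2BB96
#4 VA=0xB0142E0B0FB (r,kernel):
  TLB hit vpn=0xB0142E0B → PA=0x350FB
#5 VA=0x1000320164C (r,kernel):
  lvl0: tbl 0x1E, slot 2 ⇒ 0x36007 (P1/RW1/US1/PS0)
  lvl1: tbl 0x36, slot 0 ⇒ 0x39007 (P1/RW1/US1/PS0)
  lvl2: tbl 0x39, slot 25 ⇒ 0x3A007 (P1/RW1/US1/PS0)
  lvl3: tbl 0x3A, slot 1 ⇒ 0x3C007 (P1/RW1/US1/PS0)
  ⇒ phys 0x3C64C  [4 reads]
#6 VA=0xA8043C0F1BD (w,kernel):
  lvl0: tbl 0x1E, slot 21 ⇒ 0x3D007 (P1/RW1/US1/PS0)
  lvl1: tbl 0x3D, slot 1 ⇒ 0x40007 (P1/RW1/US1/PS0)
  lvl2: tbl 0x40, slot 30 ⇒ 0x42007 (P1/RW1/US1/PS0)
  lvl3: tbl 0x42, slot 15 ⇒ 0x42004 (P0/RW0/US1/PS0)
  ✗ PAGE_NOT_PRESENT  [4 reads]
#7 VA=0x60683C0064E (r,user):
  lvl0: tbl 0x1E, slot 12 ⇒ 0x46007 (P1/RW1/US1/PS0)
  lvl1: tbl 0x46, slot 26 ⇒ 0x48007 (P1/RW1/US1/PS0)
  lvl2: tbl 0x48, slot 30 ⇒ 0x36000 (P0/RW0/US0/PS0)
  ✗ PAGE_NOT_PRESENT  [3 reads]

TLB: [["0xD8001800", "0x2B"], ["0xB0142E0B", "0x35"], ["0x10003201", "0x3C"]]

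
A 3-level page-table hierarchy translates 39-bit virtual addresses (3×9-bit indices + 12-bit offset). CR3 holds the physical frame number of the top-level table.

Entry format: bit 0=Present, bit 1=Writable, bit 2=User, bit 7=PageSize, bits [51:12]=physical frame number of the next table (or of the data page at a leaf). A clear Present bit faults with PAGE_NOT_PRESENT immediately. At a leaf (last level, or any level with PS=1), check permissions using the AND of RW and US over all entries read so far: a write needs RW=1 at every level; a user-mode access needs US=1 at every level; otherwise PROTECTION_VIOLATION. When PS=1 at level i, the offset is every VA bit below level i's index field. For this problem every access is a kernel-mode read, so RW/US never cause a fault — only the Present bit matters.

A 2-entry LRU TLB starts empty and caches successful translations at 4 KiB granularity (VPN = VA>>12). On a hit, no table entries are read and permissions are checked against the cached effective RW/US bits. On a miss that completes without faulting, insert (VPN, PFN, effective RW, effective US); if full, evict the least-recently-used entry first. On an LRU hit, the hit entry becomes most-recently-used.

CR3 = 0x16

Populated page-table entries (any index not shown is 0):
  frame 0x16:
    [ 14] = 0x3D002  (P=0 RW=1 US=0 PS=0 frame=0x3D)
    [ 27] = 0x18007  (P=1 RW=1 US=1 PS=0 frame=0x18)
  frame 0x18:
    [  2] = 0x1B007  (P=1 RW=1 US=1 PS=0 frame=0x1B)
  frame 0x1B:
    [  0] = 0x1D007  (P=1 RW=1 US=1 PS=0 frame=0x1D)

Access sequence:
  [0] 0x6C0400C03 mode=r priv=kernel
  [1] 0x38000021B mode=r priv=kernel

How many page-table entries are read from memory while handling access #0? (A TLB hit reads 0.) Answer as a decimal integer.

Per-access translation:
#0 VA=0x6C0400C03 (r,kernel):
  lvl0: tbl 0x16, slot 27 ⇒ 0x18007 (P1/RW1/US1/PS0)
  lvl1: tbl 0x18, slot 2 ⇒ 0x1B007 (P1/RW1/US1/PS0)
  lvl2: tbl 0x1B, slot 0 ⇒ 0x1D007 (P1/RW1/US1/PS0)
  → PA=0x1DC03  (3 entries read)
#1 VA=0x38000021B (r,kernel):
  lvl0: tbl 0x16, slot 14 ⇒ 0x3D002 (P0/RW1/US0/PS0)
  ⇒ fault: PAGE_NOT_PRESENT  — 1 lookups

Entries read for #0: 3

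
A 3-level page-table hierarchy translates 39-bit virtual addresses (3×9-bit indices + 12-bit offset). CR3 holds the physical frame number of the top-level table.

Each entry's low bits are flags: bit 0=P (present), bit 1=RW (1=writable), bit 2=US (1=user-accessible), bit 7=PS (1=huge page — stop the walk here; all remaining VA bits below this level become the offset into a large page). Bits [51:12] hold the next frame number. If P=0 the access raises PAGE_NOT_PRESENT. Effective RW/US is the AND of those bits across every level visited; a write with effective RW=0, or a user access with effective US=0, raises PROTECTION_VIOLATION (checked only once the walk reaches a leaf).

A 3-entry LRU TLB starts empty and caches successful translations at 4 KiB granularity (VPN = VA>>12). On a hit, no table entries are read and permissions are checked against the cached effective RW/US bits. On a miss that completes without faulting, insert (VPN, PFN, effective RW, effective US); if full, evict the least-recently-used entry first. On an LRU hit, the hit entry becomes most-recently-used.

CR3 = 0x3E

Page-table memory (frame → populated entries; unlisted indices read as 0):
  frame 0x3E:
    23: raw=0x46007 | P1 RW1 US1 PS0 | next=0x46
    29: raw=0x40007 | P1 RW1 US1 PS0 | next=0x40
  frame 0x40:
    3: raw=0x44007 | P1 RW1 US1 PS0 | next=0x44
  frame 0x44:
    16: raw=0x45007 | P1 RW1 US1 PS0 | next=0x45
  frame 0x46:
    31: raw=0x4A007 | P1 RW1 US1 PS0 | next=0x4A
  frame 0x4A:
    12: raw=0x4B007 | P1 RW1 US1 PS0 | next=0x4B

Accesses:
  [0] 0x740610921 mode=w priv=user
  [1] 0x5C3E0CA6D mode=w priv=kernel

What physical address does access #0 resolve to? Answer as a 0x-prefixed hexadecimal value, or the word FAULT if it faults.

Trace:
#0 VA=0x740610921 (w,user):
  lvl0: tbl 0x3E, slot 29 ⇒ 0x40007 (P1/RW1/US1/PS0)
  lvl1: tbl 0x40, slot 3 ⇒ 0x44007 (P1/RW1/US1/PS0)
  lvl2: tbl 0x44, slot 16 ⇒ 0x45007 (P1/RW1/US1/PS0)
  ⇒ phys 0x45921  [3 reads]
#1 VA=0x5C3E0CA6D (w,kernel):
  lvl0: tbl 0x3E, slot 23 ⇒ 0x46007 (P1/RW1/US1/PS0)
  lvl1: tbl 0x46, slot 31 ⇒ 0x4A007 (P1/RW1/US1/PS0)
  lvl2: tbl 0x4A, slot 12 ⇒ 0x4B007 (P1/RW1/US1/PS0)
  ⇒ phys 0x4BA6D  [3 reads]

Access #0 PA: 0x45921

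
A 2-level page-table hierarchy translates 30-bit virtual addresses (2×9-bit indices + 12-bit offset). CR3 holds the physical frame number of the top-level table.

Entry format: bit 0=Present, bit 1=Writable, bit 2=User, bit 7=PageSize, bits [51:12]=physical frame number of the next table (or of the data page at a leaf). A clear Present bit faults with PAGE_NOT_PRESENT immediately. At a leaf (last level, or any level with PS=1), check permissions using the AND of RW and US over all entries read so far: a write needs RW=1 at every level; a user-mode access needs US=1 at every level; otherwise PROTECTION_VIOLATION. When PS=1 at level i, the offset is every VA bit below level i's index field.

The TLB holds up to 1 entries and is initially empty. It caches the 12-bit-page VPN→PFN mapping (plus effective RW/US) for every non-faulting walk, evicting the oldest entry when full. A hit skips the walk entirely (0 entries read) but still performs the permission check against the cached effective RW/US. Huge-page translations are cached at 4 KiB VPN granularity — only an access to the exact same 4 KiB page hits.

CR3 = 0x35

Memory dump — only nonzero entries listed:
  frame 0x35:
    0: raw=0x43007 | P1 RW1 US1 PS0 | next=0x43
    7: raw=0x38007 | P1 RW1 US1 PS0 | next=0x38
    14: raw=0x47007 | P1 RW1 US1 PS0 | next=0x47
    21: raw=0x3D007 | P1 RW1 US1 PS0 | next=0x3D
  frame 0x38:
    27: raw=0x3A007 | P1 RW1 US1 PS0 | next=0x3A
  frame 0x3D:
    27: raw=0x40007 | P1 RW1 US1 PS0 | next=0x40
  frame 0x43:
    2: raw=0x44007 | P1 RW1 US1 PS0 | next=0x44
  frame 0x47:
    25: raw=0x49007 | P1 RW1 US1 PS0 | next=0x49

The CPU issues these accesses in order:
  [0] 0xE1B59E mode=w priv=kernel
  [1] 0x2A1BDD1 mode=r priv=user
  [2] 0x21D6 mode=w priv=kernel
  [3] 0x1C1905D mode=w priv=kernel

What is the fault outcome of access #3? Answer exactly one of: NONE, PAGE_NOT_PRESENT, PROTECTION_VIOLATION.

Walk each access:
#0 VA=0xE1B59E (w,kernel):
  L0 @0x35[7] → 0x38007  P=1,RW=1,US=1,PS=0
  L1 @0x38[27] → 0x3A007  P=1,RW=1,US=1,PS=0
  → PA=0x3A59E  (2 entries read)
#1 VA=0x2A1BDD1 (r,user):
  L0 @0x35[21] → 0x3D007  P=1,RW=1,US=1,PS=0
  L1 @0x3D[27] → 0x40007  P=1,RW=1,US=1,PS=0
  → PA=0x40DD1  (2 entries read)
#2 VA=0x21D6 (w,kernel):
  L0 @0x35[0] → 0x43007  P=1,RW=1,US=1,PS=0
  L1 @0x43[2] → 0x44007  P=1,RW=1,US=1,PS=0
  → PA=0x441D6  (2 entries read)
#3 VA=0x1C1905D (w,kernel):
  L0 @0x35[14] → 0x47007  P=1,RW=1,US=1,PS=0
  L1 @0x47[25] → 0x49007  P=1,RW=1,US=1,PS=0
  → PA=0x4905D  (2 entries read)

Access #3 fault: NONE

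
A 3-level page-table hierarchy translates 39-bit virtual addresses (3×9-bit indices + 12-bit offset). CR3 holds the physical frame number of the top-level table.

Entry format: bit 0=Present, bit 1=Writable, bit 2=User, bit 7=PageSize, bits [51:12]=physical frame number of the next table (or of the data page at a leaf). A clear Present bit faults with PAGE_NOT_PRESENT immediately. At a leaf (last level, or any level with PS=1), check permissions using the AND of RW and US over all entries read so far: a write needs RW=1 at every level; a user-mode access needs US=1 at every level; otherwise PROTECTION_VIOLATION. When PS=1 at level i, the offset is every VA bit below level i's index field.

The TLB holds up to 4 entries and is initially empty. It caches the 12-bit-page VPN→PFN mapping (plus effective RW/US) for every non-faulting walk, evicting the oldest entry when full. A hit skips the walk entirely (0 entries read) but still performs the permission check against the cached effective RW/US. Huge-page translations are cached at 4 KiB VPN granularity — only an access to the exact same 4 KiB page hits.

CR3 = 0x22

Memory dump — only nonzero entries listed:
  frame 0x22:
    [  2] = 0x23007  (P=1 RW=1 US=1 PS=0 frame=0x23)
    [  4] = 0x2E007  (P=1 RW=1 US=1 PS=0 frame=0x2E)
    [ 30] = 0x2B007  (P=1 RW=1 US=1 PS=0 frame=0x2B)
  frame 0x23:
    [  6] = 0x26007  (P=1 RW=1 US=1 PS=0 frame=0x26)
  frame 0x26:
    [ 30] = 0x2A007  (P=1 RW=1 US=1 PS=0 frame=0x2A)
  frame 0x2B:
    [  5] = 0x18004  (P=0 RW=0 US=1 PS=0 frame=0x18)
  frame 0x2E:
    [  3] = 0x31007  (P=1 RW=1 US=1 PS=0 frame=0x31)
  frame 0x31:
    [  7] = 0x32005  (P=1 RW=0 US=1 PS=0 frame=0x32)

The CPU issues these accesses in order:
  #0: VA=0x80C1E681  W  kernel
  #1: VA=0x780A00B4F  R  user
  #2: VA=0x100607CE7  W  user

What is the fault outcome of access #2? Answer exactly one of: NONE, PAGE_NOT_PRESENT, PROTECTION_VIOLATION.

Trace:
#0 VA=0x80C1E681 (w,kernel):
  L0: frame=0x22 idx=2 entry=0x23007 [P=1 RW=1 US=1 PS=0]
  L1: frame=0x23 idx=6 entry=0x26007 [P=1 RW=1 US=1 PS=0]
  L2: frame=0x26 idx=30 entry=0x2A007 [P=1 RW=1 US=1 PS=0]
  → PA=0x2A681  (3 entries read)
#1 VA=0x780A00B4F (r,user):
  L0: frame=0x22 idx=30 entry=0x2B007 [P=1 RW=1 US=1 PS=0]
  L1: frame=0x2B idx=5 entry=0x18004 [P=0 RW=0 US=1 PS=0]
  ⇒ fault: PAGE_NOT_PRESENT  — 2 lookups
#2 VA=0x100607CE7 (w,user):
  L0: frame=0x22 idx=4 entry=0x2E007 [P=1 RW=1 US=1 PS=0]
  L1: frame=0x2E idx=3 entry=0x31007 [P=1 RW=1 US=1 PS=0]
  L2: frame=0x31 idx=7 entry=0x32005 [P=1 RW=0 US=1 PS=0]
  ⇒ fault: PROTECTION_VIOLATION  — 3 lookups

Access #2 fault: PROTECTION_VIOLATION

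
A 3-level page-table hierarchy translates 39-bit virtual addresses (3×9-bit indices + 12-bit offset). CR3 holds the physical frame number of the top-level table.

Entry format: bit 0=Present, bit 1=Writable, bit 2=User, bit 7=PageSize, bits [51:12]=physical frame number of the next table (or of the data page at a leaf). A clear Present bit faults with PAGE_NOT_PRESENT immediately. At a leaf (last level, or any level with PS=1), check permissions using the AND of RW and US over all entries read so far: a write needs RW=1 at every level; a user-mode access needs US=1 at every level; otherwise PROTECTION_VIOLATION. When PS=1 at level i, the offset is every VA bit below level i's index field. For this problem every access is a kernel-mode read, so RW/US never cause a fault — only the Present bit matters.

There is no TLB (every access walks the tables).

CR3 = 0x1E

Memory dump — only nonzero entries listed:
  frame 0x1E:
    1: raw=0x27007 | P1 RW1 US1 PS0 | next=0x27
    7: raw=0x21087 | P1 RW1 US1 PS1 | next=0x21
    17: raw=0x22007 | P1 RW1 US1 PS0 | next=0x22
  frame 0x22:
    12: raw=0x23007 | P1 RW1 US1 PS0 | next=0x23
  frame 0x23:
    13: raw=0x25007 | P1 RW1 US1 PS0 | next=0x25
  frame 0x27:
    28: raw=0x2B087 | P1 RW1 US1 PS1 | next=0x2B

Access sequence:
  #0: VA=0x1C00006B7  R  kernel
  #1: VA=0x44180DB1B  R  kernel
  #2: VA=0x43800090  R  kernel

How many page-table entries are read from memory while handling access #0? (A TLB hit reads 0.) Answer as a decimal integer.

Per-access translation:
#0 VA=0x1C00006B7 (r,kernel):
  lvl0: tbl 0x1E, slot 7 ⇒ 0x21087 (P1/RW1/US1/PS1)
  → PA=0x216B7 (huge @L0)  (1 entries read)
#1 VA=0x44180DB1B (r,kernel):
  lvl0: tbl 0x1E, slot 17 ⇒ 0x22007 (P1/RW1/US1/PS0)
  lvl1: tbl 0x22, slot 12 ⇒ 0x23007 (P1/RW1/US1/PS0)
  lvl2: tbl 0x23, slot 13 ⇒ 0x25007 (P1/RW1/US1/PS0)
  → PA=0x25B1B  (3 entries read)
#2 VA=0x43800090 (r,kernel):
  lvl0: tbl 0x1E, slot 1 ⇒ 0x27007 (P1/RW1/US1/PS0)
  lvl1: tbl 0x27, slot 28 ⇒ 0x2B087 (P1/RW1/US1/PS1)
  → PA=0x2B090 (huge @L1)  (2 entries read)

Entries read for #0: 1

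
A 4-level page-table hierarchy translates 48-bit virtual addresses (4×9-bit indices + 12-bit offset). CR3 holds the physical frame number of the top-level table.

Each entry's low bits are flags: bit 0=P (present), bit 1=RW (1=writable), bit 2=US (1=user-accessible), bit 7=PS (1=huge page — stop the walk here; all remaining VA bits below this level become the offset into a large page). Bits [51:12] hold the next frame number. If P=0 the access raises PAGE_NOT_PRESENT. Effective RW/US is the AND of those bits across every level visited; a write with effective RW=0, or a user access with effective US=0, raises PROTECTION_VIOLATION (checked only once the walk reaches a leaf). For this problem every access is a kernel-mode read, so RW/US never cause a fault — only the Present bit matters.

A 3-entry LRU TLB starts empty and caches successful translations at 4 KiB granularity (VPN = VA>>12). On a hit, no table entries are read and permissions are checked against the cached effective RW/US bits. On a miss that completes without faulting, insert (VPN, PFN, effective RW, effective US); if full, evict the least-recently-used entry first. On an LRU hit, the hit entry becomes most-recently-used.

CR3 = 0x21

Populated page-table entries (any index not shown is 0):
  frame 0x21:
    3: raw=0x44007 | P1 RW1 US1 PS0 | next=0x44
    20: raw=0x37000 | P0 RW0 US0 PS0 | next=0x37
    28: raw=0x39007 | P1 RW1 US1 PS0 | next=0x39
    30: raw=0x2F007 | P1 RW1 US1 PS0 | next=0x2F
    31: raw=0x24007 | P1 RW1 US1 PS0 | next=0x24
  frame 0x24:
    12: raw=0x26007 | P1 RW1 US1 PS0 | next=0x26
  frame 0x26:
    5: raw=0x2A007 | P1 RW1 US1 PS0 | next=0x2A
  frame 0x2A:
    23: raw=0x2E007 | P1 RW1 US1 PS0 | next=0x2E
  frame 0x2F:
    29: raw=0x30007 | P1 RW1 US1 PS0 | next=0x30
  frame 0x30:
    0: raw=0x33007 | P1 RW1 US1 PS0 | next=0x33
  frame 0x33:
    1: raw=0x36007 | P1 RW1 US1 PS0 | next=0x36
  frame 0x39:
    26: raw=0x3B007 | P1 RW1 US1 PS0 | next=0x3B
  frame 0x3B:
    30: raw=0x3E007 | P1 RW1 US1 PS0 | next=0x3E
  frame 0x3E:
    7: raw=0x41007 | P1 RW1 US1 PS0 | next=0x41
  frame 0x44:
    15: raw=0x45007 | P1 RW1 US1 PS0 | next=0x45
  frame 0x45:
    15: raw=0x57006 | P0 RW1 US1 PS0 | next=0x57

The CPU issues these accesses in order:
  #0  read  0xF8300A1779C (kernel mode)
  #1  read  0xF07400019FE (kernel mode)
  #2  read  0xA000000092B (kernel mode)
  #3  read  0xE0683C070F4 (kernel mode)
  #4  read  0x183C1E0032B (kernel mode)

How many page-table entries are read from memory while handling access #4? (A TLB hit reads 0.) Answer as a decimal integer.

Walk each access:
#0 VA=0xF8300A1779C (r,kernel):
  L0 @0x21[31] → 0x24007  P=1,RW=1,US=1,PS=0
  L1 @0x24[12] → 0x26007  P=1,RW=1,US=1,PS=0
  L2 @0x26[5] → 0x2A007  P=1,RW=1,US=1,PS=0
  L3 @0x2A[23] → 0x2E007  P=1,RW=1,US=1,PS=0
  → PA=0x2E79C  (4 entries read)
#1 VA=0xF07400019FE (r,kernel):
  L0 @0x21[30] → 0x2F007  P=1,RW=1,US=1,PS=0
  L1 @0x2F[29] → 0x30007  P=1,RW=1,US=1,PS=0
  L2 @0x30[0] → 0x33007  P=1,RW=1,US=1,PS=0
  L3 @0x33[1] → 0x36007  P=1,RW=1,US=1,PS=0
  → PA=0x369FE  (4 entries read)
#2 VA=0xA000000092B (r,kernel):
  L0 @0x21[20] → 0x37000  P=0,RW=0,US=0,PS=0
  ✗ PAGE_NOT_PRESENT  [1 reads]
#3 VA=0xE0683C070F4 (r,kernel):
  L0 @0x21[28] → 0x39007  P=1,RW=1,US=1,PS=0
  L1 @0x39[26] → 0x3B007  P=1,RW=1,US=1,PS=0
  L2 @0x3B[30] → 0x3E007  P=1,RW=1,US=1,PS=0
  L3 @0x3E[7] → 0x41007  P=1,RW=1,US=1,PS=0
  → PA=0x410F4  (4 entries read)
#4 VA=0x183C1E0032B (r,kernel):
  L0 @0x21[3] → 0x44007  P=1,RW=1,US=1,PS=0
  L1 @0x44[15] → 0x45007  P=1,RW=1,US=1,PS=0
  L2 @0x45[15] → 0x57006  P=0,RW=1,US=1,PS=0
  ✗ PAGE_NOT_PRESENT  [3 reads]

Entries read for #4: 3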